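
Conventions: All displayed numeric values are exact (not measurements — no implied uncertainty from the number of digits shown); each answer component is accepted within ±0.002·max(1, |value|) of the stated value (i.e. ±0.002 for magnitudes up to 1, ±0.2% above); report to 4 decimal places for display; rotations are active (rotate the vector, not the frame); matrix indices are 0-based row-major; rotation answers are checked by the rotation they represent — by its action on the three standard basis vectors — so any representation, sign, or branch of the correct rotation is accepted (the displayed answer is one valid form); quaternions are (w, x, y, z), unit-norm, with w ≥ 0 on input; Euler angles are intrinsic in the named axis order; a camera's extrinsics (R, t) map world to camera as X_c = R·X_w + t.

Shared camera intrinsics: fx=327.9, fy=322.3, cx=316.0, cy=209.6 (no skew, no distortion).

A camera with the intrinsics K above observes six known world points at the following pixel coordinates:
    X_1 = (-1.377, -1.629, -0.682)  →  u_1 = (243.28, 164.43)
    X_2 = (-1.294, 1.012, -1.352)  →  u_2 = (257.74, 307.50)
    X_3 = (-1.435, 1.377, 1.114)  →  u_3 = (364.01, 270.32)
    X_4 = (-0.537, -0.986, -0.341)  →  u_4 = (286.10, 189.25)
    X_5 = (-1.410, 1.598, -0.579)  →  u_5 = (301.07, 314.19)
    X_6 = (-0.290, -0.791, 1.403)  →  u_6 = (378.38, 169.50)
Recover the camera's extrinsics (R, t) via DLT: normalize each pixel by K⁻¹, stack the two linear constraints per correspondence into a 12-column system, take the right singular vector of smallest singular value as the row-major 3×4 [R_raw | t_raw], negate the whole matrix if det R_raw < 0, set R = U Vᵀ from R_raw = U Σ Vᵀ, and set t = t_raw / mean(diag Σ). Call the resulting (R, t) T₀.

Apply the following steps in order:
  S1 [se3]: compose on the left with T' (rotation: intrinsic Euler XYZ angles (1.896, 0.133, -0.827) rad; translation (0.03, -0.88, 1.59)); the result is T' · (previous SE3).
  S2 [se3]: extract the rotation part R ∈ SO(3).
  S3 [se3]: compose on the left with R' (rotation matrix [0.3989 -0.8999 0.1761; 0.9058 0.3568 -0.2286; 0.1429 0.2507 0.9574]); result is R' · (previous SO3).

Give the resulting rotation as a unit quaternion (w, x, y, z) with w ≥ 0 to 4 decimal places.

source (pnp_recover): camera pose = R=[0.4238 0.3004 0.8545; 0.0121 0.9414 -0.3370; -0.9057 0.1532 0.3954], t=(0.3099, 0.4699, 5.3394)
after S1 (compose_se3): R=[0.1732 0.9086 0.3800; 0.9848 -0.1643 -0.0560; 0.0116 0.3840 -0.9233], t=(1.2888, -5.8539, 0.0081)
after S2 (rot_of_se3): [0.1732 0.9086 0.3800; 0.9848 -0.1643 -0.0560; 0.0116 0.3840 -0.9233]
after S3 (compose_so3): [-0.8151 0.5779 0.0394; 0.5056 0.6766 0.5353; 0.2827 0.4563 -0.8437]

rotation (quat) = (0.0666, -0.2966, -0.9132, -0.2715)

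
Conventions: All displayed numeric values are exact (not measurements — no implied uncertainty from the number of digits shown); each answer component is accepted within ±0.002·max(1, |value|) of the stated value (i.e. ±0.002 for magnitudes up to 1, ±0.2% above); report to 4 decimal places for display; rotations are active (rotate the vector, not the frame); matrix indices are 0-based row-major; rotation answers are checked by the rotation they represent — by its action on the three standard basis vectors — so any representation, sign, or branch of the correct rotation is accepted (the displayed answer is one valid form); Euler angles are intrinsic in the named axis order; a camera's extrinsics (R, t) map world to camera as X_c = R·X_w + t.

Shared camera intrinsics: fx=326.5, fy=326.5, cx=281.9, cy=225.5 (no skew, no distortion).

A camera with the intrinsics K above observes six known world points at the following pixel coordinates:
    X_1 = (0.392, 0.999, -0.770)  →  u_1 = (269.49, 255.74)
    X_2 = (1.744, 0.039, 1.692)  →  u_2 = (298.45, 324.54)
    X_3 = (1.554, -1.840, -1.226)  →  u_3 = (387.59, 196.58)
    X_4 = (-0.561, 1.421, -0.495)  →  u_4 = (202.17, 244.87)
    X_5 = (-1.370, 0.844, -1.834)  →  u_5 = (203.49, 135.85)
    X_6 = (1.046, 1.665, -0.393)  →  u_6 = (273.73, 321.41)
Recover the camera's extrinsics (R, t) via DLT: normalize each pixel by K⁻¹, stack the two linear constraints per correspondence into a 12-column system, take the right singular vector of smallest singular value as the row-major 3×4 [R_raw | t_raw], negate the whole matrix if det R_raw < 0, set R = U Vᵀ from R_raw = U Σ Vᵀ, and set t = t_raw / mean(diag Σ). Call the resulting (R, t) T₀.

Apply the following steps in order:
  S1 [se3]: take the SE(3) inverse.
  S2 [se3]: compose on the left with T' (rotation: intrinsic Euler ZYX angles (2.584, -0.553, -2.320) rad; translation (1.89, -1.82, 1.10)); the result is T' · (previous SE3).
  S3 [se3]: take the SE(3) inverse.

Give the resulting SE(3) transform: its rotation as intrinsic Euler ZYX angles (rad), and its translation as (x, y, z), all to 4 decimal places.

source (pnp_recover): camera pose = R=[0.8015 -0.4581 -0.3844; 0.5932 0.5279 0.6078; -0.0755 -0.7152 0.6948], t=(-0.3500, 0.1899, 6.4807)
after S1 (invert_se3): R=[0.8015 0.5932 -0.0755; -0.4581 0.5279 -0.7152; -0.3844 0.6078 0.6948], t=(0.6573, 4.3745, -4.7529)
after S2 (compose_se3): R=[-0.3287 -0.8304 -0.4499; 0.1690 0.4170 -0.8931; 0.9292 -0.3696 0.0033], t=(4.8485, 3.9476, 1.4741)
after S3 (invert_se3): R=[-0.3287 0.1690 0.9292; -0.8304 0.4170 -0.3696; -0.4499 -0.8931 0.0033], t=(-0.4433, 2.9248, 5.7021)

rotation (euler_zyx) = (-1.9477, 0.4667, -1.5671), translation = (-0.4433, 2.9248, 5.7021)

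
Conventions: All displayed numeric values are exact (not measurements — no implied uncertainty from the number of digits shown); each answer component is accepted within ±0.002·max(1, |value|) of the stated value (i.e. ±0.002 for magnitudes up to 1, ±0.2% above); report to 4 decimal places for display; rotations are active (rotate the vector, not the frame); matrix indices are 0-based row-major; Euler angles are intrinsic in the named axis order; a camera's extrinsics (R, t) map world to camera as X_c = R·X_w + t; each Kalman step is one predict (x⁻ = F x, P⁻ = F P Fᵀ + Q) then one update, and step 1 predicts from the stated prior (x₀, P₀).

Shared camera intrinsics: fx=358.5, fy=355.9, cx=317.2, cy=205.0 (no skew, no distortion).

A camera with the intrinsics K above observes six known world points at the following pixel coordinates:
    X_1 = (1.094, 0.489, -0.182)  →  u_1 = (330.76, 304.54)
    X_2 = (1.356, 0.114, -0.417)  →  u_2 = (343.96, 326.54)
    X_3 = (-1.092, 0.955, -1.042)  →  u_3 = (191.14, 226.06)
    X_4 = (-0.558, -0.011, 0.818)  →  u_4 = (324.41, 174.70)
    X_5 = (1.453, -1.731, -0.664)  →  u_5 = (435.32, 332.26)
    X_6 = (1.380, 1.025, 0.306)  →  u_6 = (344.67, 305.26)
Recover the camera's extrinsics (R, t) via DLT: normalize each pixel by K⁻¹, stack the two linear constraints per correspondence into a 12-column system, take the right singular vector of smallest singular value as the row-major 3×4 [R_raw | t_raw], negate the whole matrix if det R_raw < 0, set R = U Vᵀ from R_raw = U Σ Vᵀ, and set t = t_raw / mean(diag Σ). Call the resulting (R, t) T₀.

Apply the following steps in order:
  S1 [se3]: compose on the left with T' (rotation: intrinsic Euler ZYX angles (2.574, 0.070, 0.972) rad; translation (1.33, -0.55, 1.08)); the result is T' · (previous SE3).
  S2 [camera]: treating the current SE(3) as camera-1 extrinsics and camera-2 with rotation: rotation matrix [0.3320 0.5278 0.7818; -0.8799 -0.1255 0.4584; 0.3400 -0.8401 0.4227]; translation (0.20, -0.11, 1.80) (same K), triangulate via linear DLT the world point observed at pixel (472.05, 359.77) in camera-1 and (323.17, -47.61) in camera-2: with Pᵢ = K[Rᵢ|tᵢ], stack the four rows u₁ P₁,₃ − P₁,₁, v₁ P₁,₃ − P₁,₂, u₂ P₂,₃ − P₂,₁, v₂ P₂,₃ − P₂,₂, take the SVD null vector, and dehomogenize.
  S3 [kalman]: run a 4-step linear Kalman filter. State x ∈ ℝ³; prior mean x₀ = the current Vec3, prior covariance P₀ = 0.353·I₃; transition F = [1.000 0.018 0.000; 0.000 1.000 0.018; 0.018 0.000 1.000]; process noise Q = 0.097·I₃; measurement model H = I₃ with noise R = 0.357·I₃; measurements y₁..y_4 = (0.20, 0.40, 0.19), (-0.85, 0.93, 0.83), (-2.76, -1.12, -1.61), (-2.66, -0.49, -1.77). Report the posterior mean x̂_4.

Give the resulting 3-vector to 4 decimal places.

result = (-1.7732, -0.3488, -1.0521)

source (pnp_recover): camera pose = R=[0.5946 -0.4410 0.6723; 0.8023 0.3803 -0.4601; -0.0528 0.8129 0.5800], t=(-0.1100, 0.3500, 5.1196)
after S1 (compose_se3): R=[-0.8040 0.5712 -0.1654; -0.0754 0.1780 0.9811; 0.5898 0.8013 -0.1000], t=(3.4027, 2.9098, 4.2547)
after S2 (triangulate): (1.4780, -0.3313, -0.6104)
after S3 (kf_track): (-1.7732, -0.3488, -1.0521)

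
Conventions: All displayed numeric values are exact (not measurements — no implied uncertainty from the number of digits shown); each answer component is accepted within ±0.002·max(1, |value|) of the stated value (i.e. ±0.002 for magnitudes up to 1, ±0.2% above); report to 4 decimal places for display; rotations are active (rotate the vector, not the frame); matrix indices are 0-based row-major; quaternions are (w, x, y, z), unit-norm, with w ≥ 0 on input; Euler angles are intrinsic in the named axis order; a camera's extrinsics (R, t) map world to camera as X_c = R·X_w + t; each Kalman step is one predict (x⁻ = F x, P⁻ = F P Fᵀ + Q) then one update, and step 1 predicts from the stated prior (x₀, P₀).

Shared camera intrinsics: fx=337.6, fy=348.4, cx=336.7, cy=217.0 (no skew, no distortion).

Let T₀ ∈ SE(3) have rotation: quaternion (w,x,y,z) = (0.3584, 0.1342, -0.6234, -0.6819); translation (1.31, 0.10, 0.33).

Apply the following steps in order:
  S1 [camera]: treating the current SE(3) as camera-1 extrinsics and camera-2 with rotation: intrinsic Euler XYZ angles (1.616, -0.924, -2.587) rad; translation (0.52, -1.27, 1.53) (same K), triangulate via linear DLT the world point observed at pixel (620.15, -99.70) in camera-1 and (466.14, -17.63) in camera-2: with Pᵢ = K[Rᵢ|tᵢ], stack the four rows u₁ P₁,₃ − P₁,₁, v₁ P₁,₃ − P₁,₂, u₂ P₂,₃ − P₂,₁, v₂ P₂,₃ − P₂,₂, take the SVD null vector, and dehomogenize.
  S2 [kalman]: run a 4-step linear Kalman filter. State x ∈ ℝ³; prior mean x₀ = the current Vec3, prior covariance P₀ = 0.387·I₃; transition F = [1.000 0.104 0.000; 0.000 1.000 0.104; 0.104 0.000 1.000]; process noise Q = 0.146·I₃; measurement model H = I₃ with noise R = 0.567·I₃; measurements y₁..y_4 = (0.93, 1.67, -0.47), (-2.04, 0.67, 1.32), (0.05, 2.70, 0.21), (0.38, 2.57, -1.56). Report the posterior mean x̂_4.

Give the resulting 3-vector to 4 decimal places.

result = (0.2341, 1.9649, -0.3864)

after S1 (triangulate): (1.1509, 0.3575, -0.2605)
after S2 (kf_track): (0.2341, 1.9649, -0.3864)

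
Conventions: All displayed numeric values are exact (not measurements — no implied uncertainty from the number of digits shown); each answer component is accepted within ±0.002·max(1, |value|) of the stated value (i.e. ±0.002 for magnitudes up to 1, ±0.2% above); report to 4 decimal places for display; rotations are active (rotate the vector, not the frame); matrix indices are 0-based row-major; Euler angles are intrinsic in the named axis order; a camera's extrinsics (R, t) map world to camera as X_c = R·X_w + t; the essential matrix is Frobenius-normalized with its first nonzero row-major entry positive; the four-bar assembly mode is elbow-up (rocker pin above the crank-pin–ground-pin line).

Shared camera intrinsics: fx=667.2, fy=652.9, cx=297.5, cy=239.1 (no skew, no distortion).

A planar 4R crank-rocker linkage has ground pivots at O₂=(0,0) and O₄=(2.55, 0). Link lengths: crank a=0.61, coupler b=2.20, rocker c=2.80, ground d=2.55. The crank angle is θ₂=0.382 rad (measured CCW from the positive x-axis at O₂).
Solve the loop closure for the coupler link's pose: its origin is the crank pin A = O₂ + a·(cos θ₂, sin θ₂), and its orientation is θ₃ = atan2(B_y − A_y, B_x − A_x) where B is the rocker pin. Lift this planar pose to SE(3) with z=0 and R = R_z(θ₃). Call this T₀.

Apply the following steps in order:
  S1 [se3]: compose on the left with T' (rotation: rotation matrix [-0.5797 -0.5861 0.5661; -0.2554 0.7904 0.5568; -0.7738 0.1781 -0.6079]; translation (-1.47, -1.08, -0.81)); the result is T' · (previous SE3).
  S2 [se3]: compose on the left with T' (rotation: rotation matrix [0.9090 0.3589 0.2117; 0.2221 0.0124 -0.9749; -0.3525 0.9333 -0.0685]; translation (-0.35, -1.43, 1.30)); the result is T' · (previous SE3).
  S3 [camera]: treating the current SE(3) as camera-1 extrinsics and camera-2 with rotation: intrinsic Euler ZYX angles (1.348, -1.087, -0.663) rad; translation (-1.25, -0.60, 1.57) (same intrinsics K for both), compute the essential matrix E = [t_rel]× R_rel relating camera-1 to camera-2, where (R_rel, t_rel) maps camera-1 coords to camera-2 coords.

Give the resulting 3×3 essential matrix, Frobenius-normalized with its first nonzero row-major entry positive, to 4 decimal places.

source (fourbar_fk): coupler pose = R=[0.2248 -0.9744 0.0000; 0.9744 0.2248 0.0000; 0.0000 0.0000 1.0000], t=(0.5660, 0.2274, 0.0000)
after S1 (compose_se3): R=[-0.7014 0.4330 0.5661; 0.7127 0.4266 0.5568; -0.0004 0.7940 -0.6079], t=(-1.9314, -1.0448, -1.2075)
after S2 (compose_se3): R=[-0.3819 0.7149 0.5858; -0.1466 -0.6726 0.7253; 0.9125 0.1911 0.3617], t=(-2.7363, -0.6948, 1.0884)
after S3 (essential): [0.0945 -0.1052 -0.2507; -0.2011 0.2137 0.5755; -0.2796 0.5682 -0.3144]

matrix = [0.0945 -0.1052 -0.2507; -0.2011 0.2137 0.5755; -0.2796 0.5682 -0.3144]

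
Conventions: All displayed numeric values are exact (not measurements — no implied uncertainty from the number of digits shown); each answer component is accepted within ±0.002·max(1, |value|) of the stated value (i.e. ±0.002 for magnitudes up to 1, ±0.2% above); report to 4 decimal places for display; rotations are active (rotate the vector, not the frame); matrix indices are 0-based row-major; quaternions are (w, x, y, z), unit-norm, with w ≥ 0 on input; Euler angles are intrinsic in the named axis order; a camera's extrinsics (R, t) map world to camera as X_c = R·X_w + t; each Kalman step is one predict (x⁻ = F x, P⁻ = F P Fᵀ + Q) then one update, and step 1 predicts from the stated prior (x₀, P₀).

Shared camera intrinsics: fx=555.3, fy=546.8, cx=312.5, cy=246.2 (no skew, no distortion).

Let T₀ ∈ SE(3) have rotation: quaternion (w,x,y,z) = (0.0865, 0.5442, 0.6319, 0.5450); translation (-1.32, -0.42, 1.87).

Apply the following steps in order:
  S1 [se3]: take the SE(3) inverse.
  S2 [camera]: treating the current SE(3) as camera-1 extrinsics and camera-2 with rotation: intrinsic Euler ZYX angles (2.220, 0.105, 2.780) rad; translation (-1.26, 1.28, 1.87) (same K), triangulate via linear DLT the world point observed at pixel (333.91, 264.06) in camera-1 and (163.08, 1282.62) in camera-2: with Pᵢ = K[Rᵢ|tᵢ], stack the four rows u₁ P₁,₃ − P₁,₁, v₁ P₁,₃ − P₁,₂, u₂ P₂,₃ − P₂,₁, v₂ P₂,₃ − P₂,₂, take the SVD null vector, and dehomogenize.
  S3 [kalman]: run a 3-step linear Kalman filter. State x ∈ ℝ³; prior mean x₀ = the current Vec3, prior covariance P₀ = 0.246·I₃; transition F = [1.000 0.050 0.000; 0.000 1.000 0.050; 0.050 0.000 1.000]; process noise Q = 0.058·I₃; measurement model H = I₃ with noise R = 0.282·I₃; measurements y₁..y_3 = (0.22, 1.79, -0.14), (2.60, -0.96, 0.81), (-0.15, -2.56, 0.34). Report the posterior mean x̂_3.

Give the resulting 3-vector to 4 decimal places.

after S1 (invert_se3): R=[-0.3927 0.7821 0.4839; 0.5935 -0.1864 0.7830; 0.7025 0.5946 -0.3910], t=(-1.0947, -0.7590, 1.9082)
after S2 (triangulate): (1.0764, 1.6778, 0.6943)
after S3 (kf_track): (0.8419, -0.6027, 0.4304)

result = (0.8419, -0.6027, 0.4304)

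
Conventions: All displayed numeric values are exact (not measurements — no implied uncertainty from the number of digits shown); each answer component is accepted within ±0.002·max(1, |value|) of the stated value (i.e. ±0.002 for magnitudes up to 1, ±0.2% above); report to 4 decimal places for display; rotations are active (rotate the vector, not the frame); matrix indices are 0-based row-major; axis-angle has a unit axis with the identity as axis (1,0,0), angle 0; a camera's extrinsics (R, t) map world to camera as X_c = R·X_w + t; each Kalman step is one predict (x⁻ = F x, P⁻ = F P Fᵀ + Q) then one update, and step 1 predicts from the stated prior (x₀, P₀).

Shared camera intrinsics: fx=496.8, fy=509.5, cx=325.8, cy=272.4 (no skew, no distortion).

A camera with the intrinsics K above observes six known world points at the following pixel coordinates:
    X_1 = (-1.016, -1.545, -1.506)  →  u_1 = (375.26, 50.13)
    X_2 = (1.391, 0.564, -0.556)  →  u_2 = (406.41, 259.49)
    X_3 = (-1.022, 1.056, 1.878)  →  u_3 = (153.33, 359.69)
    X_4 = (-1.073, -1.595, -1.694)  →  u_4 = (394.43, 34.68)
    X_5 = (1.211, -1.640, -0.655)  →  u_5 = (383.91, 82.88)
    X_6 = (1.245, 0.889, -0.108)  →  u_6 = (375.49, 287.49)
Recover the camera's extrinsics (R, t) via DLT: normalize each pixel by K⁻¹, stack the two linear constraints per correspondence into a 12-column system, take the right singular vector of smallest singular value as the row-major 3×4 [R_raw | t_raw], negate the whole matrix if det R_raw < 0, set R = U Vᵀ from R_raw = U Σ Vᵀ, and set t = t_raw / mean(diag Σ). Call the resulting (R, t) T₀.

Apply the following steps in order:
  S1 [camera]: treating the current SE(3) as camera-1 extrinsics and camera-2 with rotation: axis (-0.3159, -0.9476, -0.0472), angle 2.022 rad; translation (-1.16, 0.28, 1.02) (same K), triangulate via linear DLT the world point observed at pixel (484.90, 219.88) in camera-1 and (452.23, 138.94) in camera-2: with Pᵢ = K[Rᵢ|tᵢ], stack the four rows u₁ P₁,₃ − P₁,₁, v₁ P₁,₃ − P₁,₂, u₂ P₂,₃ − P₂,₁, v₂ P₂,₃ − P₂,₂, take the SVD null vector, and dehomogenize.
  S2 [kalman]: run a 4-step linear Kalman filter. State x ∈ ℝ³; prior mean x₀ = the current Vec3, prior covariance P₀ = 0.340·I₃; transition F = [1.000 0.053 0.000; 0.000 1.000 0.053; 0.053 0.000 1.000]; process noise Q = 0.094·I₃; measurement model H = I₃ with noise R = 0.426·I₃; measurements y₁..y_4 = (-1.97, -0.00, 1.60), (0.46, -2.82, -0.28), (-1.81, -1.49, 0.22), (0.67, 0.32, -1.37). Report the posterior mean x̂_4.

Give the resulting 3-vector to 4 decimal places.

result = (-0.4017, -0.7059, -0.5795)

source (pnp_recover): camera pose = R=[0.4849 0.1695 -0.8580; -0.2497 0.9670 0.0500; 0.8382 0.1900 0.5112], t=(-0.1600, -0.3399, 5.7093)
after S1 (triangulate): (-0.0631, -0.0579, -1.9656)
after S2 (kf_track): (-0.4017, -0.7059, -0.5795)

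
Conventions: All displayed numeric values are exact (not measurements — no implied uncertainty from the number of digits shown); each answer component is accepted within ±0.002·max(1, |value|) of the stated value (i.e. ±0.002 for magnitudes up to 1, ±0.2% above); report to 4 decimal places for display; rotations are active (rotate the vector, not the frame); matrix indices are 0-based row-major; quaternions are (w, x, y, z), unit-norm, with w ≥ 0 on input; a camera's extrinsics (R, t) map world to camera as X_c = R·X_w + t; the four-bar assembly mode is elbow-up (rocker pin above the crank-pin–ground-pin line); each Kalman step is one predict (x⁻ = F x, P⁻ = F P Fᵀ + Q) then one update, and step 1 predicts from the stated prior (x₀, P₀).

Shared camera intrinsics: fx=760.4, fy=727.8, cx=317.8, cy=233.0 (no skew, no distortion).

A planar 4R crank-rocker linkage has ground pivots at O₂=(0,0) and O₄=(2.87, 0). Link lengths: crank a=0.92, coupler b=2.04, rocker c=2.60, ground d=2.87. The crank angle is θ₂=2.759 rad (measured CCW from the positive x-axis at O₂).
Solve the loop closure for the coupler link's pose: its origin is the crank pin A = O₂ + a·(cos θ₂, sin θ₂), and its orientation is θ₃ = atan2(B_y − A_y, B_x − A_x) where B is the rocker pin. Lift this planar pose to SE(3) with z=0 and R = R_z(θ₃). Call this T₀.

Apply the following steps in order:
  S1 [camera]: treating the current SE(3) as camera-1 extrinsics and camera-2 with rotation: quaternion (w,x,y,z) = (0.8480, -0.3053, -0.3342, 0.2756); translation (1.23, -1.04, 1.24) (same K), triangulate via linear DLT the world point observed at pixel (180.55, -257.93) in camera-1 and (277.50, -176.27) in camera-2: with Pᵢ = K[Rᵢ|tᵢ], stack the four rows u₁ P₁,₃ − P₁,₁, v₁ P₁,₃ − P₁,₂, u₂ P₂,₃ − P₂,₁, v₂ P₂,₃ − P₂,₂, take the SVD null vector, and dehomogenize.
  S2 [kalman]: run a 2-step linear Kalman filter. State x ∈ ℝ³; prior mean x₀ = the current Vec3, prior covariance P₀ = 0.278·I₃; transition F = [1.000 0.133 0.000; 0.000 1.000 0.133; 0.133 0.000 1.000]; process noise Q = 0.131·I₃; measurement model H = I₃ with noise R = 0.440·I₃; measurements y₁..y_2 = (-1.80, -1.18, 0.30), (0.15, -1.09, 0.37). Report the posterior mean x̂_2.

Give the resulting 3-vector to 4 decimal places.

source (fourbar_fk): coupler pose = R=[0.8042 -0.5944 0.0000; 0.5944 0.8042 0.0000; 0.0000 0.0000 1.0000], t=(-0.8535, 0.3435, 0.0000)
after S1 (triangulate): (-0.6048, -1.6497, 1.9905)
after S2 (kf_track): (-0.7882, -1.1190, 0.7354)

result = (-0.7882, -1.1190, 0.7354)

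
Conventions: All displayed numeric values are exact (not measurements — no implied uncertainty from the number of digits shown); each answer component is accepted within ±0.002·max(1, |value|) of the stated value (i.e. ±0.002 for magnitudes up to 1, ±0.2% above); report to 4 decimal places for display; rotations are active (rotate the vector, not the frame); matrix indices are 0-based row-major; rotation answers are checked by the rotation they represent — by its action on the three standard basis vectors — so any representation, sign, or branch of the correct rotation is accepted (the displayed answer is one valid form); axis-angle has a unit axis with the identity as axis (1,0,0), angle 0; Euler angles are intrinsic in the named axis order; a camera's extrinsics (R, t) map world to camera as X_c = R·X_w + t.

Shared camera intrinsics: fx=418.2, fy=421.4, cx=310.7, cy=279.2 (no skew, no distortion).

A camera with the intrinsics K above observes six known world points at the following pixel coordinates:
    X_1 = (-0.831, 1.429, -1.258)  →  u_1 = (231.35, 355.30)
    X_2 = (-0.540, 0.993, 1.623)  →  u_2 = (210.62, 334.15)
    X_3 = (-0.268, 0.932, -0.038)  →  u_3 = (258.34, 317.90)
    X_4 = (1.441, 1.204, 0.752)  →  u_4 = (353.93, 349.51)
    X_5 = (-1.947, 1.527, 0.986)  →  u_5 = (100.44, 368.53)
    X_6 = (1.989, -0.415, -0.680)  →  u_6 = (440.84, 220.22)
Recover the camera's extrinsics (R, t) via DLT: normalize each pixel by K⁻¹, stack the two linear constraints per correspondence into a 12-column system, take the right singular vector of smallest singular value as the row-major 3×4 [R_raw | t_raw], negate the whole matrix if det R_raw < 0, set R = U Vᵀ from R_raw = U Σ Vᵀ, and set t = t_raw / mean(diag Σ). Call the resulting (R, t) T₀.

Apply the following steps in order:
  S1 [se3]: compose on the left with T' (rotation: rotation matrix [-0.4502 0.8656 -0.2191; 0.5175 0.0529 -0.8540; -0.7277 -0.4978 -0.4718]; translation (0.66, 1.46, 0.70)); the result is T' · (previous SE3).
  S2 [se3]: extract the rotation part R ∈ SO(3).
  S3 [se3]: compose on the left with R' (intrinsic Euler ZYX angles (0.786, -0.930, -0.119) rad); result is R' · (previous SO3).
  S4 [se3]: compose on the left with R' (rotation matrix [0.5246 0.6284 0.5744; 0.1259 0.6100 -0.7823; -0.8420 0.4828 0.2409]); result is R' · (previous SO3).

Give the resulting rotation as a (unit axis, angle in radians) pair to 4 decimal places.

rotation (axis_angle) = ((0.6603, 0.7482, -0.0650), 2.8737)

source (pnp_recover): camera pose = R=[0.9218 -0.0090 -0.3876; 0.0950 0.9745 0.2034; 0.3759 -0.2243 0.8991], t=(-0.3798, -0.4199, 5.3008)
after S1 (compose_se3): R=[-0.4151 0.8967 0.1535; 0.1611 0.2385 -0.9577; -0.8954 -0.3728 -0.2434], t=(-0.6940, -3.2859, -1.3155)
after S2 (rot_of_se3): [-0.4151 0.8967 0.1535; 0.1611 0.2385 -0.9577; -0.8954 -0.3728 -0.2434]
after S3 (compose_so3): [0.3012 0.4684 0.8306; 0.3774 0.7414 -0.5549; -0.8757 0.4806 0.0465]
after S4 (compose_so3): [-0.1078 0.9876 0.1138; 0.9532 0.1352 -0.2703; -0.2823 0.0793 -0.9560]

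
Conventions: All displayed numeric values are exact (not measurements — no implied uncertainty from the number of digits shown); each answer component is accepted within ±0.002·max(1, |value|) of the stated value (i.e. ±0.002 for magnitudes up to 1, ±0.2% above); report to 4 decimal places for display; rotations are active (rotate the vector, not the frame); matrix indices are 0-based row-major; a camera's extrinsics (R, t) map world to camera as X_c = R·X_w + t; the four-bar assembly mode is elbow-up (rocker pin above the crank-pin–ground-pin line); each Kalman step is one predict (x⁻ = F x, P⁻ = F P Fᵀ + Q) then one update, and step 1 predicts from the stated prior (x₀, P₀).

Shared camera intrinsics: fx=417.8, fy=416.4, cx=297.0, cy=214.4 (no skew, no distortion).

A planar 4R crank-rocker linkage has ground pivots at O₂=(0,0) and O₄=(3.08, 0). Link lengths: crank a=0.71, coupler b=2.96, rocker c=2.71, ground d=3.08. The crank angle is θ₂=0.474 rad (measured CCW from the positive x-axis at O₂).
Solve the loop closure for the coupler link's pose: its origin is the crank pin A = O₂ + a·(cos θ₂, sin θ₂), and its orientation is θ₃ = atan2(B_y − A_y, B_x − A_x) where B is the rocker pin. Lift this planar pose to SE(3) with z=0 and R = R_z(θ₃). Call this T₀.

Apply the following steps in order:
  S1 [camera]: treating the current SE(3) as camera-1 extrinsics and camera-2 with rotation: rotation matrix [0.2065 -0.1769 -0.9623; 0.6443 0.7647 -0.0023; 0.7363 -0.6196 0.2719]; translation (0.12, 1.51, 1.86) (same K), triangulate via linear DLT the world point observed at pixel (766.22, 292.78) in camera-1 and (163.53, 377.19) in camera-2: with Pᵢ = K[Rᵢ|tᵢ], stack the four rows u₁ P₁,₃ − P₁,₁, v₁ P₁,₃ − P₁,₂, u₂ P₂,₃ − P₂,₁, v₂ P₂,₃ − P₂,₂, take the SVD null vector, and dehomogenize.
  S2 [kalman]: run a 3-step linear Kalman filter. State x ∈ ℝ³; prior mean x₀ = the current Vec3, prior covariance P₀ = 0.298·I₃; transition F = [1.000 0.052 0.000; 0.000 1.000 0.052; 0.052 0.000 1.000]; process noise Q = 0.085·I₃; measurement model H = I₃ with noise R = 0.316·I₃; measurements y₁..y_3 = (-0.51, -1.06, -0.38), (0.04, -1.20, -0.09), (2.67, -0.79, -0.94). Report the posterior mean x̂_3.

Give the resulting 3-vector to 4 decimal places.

result = (1.0488, -0.9184, -0.2377)

source (fourbar_fk): coupler pose = R=[0.6222 -0.7828 0.0000; 0.7828 0.6222 0.0000; 0.0000 0.0000 1.0000], t=(0.6317, 0.3241, 0.0000)
after S1 (triangulate): (0.6015, -0.8313, 1.4752)
after S2 (kf_track): (1.0488, -0.9184, -0.2377)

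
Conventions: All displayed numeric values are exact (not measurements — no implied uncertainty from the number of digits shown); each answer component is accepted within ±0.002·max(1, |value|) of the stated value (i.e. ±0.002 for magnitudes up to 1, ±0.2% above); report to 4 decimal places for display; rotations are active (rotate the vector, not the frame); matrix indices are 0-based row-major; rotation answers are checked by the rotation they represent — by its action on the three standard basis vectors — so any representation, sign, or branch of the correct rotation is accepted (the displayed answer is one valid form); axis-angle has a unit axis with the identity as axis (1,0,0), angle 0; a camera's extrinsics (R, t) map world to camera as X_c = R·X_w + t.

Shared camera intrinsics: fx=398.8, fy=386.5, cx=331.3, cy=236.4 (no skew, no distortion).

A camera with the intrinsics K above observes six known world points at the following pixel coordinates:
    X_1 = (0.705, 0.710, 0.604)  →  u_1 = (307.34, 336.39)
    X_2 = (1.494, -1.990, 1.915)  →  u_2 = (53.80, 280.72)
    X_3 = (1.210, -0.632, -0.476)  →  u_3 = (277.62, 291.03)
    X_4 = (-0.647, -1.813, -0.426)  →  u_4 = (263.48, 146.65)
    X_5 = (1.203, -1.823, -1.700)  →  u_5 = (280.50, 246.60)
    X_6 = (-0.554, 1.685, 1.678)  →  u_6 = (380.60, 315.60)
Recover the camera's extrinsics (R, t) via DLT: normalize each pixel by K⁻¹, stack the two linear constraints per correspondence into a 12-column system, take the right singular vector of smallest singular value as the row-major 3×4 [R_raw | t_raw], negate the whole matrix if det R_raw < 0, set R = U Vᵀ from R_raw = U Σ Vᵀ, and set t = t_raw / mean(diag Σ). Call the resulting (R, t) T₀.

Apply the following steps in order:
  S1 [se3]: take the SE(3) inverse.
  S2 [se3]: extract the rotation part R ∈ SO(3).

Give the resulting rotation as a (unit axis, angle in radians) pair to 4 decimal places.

source (pnp_recover): camera pose = R=[-0.3699 0.7281 -0.5771; 0.8753 0.4813 0.0462; 0.3114 -0.4881 -0.8153], t=(-0.1599, 0.1000, 4.8197)
after S1 (invert_se3): R=[-0.3699 0.8753 0.3114; 0.7281 0.4813 -0.4881; -0.5771 0.0462 -0.8153], t=(-1.6475, 2.4209, 3.8328)
after S2 (rot_of_se3): [-0.3699 0.8753 0.3114; 0.7281 0.4813 -0.4881; -0.5771 0.0462 -0.8153]

rotation (axis_angle) = ((0.5102, 0.8485, -0.1406), 2.5905)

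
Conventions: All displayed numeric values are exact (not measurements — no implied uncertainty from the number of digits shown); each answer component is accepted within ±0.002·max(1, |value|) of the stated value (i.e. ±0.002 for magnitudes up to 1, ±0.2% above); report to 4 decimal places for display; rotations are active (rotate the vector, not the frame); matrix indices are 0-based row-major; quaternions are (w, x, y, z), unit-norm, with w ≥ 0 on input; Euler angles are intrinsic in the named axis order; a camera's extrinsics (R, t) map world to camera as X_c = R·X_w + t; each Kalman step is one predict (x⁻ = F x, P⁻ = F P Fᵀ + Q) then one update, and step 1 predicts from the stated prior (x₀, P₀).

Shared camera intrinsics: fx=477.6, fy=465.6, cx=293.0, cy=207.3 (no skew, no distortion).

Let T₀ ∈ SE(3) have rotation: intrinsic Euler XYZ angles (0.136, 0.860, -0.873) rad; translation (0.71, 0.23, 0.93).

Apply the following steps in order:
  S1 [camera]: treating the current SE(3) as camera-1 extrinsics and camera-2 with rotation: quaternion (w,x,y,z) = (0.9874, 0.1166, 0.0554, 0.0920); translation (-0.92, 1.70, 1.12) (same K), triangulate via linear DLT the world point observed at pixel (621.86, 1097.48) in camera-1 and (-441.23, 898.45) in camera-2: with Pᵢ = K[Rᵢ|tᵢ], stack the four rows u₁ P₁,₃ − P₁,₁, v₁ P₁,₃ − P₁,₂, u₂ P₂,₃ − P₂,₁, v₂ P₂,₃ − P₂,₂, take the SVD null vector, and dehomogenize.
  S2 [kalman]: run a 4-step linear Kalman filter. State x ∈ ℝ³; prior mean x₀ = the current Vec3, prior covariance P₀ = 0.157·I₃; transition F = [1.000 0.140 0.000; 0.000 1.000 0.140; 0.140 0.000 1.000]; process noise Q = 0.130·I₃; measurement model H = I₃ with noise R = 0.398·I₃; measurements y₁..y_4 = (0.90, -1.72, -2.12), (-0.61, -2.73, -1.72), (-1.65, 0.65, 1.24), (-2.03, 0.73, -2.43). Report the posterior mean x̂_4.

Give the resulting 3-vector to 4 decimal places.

after S1 (triangulate): (-1.8144, 1.6095, 0.2487)
after S2 (kf_track): (-1.5437, -0.0214, -1.2838)

result = (-1.5437, -0.0214, -1.2838)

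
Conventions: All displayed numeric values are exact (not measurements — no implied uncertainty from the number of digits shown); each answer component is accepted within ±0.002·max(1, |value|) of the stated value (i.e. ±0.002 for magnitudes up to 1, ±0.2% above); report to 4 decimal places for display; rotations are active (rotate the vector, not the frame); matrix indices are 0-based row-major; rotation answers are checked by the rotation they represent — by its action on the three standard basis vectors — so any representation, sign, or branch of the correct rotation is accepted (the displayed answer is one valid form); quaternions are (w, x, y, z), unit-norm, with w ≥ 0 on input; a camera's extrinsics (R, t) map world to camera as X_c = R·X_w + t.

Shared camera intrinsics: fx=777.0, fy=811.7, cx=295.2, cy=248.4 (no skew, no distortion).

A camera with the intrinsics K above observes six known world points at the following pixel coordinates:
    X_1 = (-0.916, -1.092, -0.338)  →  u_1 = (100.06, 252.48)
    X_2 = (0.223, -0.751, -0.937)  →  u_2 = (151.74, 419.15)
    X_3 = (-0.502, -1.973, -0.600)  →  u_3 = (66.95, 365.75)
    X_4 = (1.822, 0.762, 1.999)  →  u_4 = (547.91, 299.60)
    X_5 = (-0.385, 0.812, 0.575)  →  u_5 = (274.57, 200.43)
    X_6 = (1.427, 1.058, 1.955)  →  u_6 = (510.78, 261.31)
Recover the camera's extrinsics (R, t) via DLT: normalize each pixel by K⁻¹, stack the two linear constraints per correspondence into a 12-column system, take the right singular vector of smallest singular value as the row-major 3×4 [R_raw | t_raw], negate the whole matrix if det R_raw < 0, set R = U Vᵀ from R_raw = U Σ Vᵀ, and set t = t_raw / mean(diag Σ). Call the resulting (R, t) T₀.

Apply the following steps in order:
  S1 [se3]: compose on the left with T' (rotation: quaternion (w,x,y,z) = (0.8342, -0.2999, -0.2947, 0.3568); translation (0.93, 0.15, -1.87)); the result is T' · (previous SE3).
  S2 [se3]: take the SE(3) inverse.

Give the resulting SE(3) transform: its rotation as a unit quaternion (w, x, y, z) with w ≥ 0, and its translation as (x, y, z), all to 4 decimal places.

rotation (quat) = (0.6622, -0.2051, -0.4223, -0.5841), translation = (-1.3221, -4.2761, 1.7149)

source (pnp_recover): camera pose = R=[0.6199 0.0495 0.7831; 0.7788 -0.1602 -0.6064; 0.0955 0.9858 -0.1379], t=(-0.4399, 0.3600, 6.3997)
after S1 (compose_se3): R=[-0.0389 -0.6004 0.7988; 0.9467 0.2336 0.2217; -0.3196 0.7649 0.5593], t=(-3.9884, 1.8702, 1.8889)
after S2 (invert_se3): R=[-0.0389 0.9467 -0.3196; -0.6004 0.2336 0.7649; 0.7988 0.2217 0.5593], t=(-1.3221, -4.2761, 1.7149)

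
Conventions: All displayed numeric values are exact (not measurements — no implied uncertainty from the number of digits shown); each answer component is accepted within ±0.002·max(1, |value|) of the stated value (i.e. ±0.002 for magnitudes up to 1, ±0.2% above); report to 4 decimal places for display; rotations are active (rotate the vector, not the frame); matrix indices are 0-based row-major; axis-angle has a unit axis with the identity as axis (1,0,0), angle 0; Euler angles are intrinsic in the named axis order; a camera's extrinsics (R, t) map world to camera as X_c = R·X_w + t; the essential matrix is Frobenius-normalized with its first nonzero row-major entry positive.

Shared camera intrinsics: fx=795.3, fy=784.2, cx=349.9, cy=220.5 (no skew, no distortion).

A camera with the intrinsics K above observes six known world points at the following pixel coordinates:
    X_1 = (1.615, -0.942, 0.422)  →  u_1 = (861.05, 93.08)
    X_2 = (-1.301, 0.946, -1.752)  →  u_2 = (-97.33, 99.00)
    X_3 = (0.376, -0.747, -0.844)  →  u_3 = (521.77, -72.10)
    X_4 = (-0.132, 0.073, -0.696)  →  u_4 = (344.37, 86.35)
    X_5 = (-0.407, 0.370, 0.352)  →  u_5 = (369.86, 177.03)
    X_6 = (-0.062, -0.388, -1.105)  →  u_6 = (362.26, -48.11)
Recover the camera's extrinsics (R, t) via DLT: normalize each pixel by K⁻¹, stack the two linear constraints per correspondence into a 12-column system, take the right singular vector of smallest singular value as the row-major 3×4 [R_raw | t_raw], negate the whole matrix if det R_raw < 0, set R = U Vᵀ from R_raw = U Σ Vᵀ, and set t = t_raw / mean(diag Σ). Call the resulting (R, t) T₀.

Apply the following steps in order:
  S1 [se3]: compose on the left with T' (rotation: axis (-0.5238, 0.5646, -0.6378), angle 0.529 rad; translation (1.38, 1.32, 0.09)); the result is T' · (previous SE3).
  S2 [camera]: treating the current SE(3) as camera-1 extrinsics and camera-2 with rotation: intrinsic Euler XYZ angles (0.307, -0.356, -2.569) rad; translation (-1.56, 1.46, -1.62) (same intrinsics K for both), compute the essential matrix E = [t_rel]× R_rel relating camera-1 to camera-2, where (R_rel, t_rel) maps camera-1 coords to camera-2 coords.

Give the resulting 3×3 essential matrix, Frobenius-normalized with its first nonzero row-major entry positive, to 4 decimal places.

source (pnp_recover): camera pose = R=[0.7659 -0.4488 0.4604; 0.4119 0.8923 0.1846; -0.4936 0.0483 0.8683], t=(0.4301, -0.4801, 4.0305)
after S1 (compose_se3): R=[0.6427 -0.1372 0.7537; -0.0101 0.9822 0.1874; -0.7660 -0.1280 0.6299], t=(2.9648, 1.5959, 3.8413)
after S2 (essential): [0.1185 0.5377 -0.4326; -0.5724 0.2708 0.1128; -0.2829 0.0417 0.1193]

matrix = [0.1185 0.5377 -0.4326; -0.5724 0.2708 0.1128; -0.2829 0.0417 0.1193]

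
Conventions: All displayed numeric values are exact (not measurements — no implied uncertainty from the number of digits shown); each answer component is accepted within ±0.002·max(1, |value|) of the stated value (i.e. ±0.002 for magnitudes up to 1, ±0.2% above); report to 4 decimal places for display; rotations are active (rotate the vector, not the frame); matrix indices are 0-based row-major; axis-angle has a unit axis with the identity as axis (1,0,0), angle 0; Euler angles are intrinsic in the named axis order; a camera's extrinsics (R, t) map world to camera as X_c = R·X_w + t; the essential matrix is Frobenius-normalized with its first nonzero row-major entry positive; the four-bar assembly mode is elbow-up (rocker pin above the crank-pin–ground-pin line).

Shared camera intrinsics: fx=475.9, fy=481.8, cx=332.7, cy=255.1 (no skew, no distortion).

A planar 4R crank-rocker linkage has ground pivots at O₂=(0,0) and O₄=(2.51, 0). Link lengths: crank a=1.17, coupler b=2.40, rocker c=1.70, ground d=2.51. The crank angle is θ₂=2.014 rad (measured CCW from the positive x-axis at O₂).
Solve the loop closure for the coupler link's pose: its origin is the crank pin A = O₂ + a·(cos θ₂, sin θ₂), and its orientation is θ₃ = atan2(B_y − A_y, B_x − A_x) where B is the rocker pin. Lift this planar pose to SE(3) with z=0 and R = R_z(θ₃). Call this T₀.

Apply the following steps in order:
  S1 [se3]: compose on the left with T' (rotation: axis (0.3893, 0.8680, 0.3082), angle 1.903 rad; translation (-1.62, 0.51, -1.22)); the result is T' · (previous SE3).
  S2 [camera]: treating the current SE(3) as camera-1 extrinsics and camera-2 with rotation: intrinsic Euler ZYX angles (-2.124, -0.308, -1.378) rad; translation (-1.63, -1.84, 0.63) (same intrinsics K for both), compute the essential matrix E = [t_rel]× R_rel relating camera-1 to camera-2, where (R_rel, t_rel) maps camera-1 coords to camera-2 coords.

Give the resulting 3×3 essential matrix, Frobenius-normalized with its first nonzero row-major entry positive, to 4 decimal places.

source (fourbar_fk): coupler pose = R=[0.9774 -0.2113 0.0000; 0.2113 0.9774 0.0000; 0.0000 0.0000 1.0000], t=(-0.5017, 1.0570, 0.0000)
after S1 (compose_se3): R=[-0.0892 0.1797 0.9797; 0.8650 0.5016 -0.0133; -0.4938 0.8462 -0.2001], t=(-1.3915, 0.8504, -0.1242)
after S2 (essential): [0.1261 0.3627 0.5938; 0.2303 -0.1138 0.0201; 0.5888 -0.2902 0.0524]

matrix = [0.1261 0.3627 0.5938; 0.2303 -0.1138 0.0201; 0.5888 -0.2902 0.0524]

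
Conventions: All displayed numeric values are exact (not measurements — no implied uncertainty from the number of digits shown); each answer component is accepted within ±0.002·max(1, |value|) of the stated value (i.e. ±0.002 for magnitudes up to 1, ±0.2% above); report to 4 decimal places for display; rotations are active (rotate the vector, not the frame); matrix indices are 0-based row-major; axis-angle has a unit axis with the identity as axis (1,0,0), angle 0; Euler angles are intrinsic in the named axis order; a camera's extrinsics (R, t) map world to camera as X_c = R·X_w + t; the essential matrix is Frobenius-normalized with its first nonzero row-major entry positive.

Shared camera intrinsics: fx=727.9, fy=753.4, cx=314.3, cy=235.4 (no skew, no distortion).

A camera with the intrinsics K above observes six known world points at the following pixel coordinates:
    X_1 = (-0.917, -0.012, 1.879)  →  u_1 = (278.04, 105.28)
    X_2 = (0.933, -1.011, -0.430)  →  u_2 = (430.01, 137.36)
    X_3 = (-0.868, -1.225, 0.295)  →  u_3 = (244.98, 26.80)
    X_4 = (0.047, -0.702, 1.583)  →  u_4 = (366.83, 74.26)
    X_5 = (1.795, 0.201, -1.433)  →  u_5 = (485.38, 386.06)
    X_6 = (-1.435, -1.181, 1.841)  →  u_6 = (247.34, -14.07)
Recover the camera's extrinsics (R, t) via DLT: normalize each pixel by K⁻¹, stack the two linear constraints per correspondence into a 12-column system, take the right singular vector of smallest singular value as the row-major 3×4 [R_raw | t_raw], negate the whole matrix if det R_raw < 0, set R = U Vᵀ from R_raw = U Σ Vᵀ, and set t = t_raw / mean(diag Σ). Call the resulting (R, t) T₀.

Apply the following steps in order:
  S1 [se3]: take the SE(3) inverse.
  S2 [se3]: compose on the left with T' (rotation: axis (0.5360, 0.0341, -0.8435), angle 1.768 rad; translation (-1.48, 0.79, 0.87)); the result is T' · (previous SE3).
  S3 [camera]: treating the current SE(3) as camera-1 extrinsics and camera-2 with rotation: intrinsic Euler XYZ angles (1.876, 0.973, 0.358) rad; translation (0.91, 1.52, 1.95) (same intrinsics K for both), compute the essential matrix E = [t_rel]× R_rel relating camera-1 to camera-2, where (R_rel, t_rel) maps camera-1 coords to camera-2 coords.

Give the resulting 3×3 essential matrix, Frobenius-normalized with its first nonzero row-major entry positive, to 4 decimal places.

source (pnp_recover): camera pose = R=[0.9443 -0.1732 0.2797; 0.2872 0.8486 -0.4443; -0.1604 0.4999 0.8511], t=(-0.0700, -0.3101, 6.4703)
after S1 (invert_se3): R=[0.9443 0.2872 -0.1604; -0.1732 0.8486 0.4999; 0.2797 -0.4443 0.8511], t=(1.1930, -2.9836, -5.6250)
after S2 (compose_se3): R=[-0.1495 0.9883 -0.0310; -0.8834 -0.1475 -0.4447; -0.4441 -0.0391 0.8951], t=(-0.9837, 3.5597, -4.9651)
after S3 (essential): [0.0159 0.1698 0.2752; -0.5270 0.1380 0.4037; -0.4556 -0.3112 -0.3621]

matrix = [0.0159 0.1698 0.2752; -0.5270 0.1380 0.4037; -0.4556 -0.3112 -0.3621]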